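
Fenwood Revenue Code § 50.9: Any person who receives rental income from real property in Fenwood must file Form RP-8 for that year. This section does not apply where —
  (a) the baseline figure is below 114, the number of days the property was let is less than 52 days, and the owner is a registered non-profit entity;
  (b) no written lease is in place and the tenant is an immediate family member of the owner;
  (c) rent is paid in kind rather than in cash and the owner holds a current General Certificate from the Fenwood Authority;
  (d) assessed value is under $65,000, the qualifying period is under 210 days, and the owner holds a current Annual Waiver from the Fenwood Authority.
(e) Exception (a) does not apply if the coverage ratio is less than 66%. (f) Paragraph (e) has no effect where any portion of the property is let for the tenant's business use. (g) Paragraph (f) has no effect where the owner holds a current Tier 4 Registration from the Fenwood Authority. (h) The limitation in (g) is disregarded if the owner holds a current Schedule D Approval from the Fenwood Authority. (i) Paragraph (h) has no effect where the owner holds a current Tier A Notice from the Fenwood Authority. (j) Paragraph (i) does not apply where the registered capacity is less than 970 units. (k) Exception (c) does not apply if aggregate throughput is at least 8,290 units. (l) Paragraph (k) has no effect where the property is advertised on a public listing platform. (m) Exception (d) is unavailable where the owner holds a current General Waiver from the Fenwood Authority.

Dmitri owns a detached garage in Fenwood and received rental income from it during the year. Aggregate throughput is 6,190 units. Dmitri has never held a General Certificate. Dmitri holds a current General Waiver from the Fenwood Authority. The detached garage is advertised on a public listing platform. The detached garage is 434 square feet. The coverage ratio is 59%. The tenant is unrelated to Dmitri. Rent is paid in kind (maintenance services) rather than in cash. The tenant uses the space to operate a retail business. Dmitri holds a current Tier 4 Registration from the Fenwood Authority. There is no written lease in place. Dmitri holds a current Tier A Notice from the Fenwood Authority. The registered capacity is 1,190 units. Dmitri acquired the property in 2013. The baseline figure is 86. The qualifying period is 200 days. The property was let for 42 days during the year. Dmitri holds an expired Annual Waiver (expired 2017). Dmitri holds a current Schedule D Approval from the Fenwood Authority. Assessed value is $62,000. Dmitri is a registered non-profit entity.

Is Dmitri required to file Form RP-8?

Exception (a) is satisfied on its face — the baseline figure is 86, below the 114 limit; the number of days the property was let is 42 days, less than the 52 days limit; Dmitri is a registered non-profit. However, paragraphs (e)–(j) must be considered: (e) is engaged — the coverage ratio is 59%, less than the 66% limit. (f) would limit (e) — the space is let for business use — but (g) sets (f) aside: (g) operates — a current Tier 4 Registration is held. (h) is engaged (a current Schedule D Approval is held), but yields to (i): (i) operates against (h): a current Tier A Notice is held. (j) does not operate here (the registered capacity is 1,190 units, not less than 970 units), so (i) stands. Exception (a) does not apply.
Exception (b) does not apply: the tenant is unrelated to the owner.
Exception (c) requires that the owner holds a current General Certificate from the Fenwood Authority; but there is no General Certificate in force, so (c) is unavailable.
Exception (d) fails — the Annual Waiver is not current.
No exception is made out. Dmitri falls within the general rule.

Yes — Dmitri must file Form RP-8.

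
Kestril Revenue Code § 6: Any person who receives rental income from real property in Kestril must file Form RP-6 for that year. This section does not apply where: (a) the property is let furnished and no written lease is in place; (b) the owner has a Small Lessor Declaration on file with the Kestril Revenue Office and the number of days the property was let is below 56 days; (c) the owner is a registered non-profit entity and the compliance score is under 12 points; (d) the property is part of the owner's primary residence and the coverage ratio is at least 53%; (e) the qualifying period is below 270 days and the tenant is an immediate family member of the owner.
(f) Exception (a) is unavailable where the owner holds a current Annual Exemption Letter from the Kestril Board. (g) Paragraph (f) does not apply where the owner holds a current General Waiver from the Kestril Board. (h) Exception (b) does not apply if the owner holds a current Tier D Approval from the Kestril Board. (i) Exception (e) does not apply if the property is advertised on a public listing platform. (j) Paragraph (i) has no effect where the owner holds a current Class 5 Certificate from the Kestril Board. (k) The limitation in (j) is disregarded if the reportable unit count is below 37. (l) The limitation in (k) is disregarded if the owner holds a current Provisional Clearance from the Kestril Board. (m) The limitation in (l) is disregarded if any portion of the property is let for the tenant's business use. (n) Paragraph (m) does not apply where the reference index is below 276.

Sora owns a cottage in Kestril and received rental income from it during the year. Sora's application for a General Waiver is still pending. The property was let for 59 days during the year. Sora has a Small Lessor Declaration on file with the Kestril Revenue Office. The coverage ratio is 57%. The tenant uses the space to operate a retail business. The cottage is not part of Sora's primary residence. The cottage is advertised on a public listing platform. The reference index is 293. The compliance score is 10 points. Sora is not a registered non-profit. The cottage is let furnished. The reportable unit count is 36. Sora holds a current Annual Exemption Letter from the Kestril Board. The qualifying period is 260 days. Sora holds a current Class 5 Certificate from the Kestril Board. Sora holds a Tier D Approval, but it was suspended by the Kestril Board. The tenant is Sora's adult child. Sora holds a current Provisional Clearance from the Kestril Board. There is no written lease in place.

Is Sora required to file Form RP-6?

Exception (a): the property is let furnished; there is no written lease — every condition holds. Turning to paragraphs (f)–(g): (f) operates against (a): a current Annual Exemption Letter is held. (g), which would lift (f), does not operate here — the General Waiver is not current. So (a) is unavailable.
Exception (b) fails — the number of days the property was let is 59 days, not below 56 days.
Exception (c) fails — Sora is not a registered non-profit.
Exception (d) fails — the cottage is not part of the primary residence.
Exception (e)'s conditions are all satisfied: the qualifying period is 260 days, below the 270 days limit; the tenant is an immediate family member. But applying paragraphs (i)–(n): (i) operates against (e): the property is publicly advertised. (j) would limit (i) — a current Class 5 Certificate is held — but (k) sets (j) aside: (k) operates against (j): the reportable unit count is 36, below the 37 limit. (l) operates (a current Provisional Clearance is held), but is overridden by (m): (m) applies — the space is let for business use. (n), which would lift (m), does not operate here — the reference index is 293, not below 276. So (e) is unavailable.
No exception applies. The general rule governs.

Yes — Sora must file Form RP-6.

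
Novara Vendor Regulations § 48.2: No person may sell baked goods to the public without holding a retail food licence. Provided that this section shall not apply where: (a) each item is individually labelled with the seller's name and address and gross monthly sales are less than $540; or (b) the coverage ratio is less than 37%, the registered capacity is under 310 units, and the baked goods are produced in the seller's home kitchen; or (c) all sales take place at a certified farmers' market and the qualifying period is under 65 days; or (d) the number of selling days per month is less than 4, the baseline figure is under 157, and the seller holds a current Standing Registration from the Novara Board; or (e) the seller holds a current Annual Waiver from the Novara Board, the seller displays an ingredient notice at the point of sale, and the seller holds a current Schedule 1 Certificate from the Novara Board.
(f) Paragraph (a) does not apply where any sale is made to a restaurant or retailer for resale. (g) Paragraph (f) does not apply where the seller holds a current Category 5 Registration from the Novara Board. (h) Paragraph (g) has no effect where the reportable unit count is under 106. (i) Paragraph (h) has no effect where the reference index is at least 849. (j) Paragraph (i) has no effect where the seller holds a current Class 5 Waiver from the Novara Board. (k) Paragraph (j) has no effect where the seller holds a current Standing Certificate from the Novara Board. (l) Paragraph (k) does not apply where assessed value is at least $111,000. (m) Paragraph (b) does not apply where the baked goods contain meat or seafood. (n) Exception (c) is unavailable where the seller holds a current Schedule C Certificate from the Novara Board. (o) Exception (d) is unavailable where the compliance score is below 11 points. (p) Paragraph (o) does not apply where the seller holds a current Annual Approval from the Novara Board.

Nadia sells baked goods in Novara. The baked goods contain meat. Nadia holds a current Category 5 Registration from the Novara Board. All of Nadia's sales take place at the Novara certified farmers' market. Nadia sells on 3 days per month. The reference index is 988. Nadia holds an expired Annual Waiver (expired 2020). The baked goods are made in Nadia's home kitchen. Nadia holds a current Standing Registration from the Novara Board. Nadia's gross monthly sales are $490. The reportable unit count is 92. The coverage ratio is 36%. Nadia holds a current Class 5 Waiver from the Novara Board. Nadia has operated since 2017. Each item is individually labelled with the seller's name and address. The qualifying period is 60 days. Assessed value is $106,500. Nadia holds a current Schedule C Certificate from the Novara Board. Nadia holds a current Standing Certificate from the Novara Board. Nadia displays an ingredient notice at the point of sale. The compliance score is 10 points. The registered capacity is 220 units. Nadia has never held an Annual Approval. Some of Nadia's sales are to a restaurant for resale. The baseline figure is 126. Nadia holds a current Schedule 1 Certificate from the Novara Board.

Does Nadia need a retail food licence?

No — exception (a) applies; Nadia is not required to hold a retail food licence.

Exception (a)'s conditions are all satisfied: items are individually labelled; gross monthly sales are $490, less than the $540 limit. Considering the limiting provisions: (f) operates (some sales are to a restaurant for resale), but is set aside by (g): (g) operates against (f): a current Category 5 Registration is held. (h) operates (the reportable unit count is 92, under the 106 limit), but yields to (i): (i) applies — the reference index is 988, meeting the 849 threshold. (j) would limit (i) — a current Class 5 Waiver is held — but (k) sets (j) aside: (k) is engaged — a current Standing Certificate is held. (l) does not operate here (assessed value is $106,500, short of $111,000), so (k) stands. So (a) applies.
Exception (b): the coverage ratio is 36%, less than the 37% limit; the registered capacity is 220 units, under the 310 units limit; the baked goods are home-kitchen produced — every condition holds. Turning to paragraph (m): (m) is engaged — the baked goods contain meat. (b) is therefore removed.
Exception (c)'s conditions are all satisfied: all sales are at a certified farmers' market; the qualifying period is 60 days, under the 65 days limit. Turning to paragraph (n): (n) is engaged — a current Schedule C Certificate is held. So (c) is unavailable.
Exception (d): the number of selling days per month is 3, less than the 4 limit; the baseline figure is 126, under the 157 limit; a current Standing Registration is held — every condition holds. However, paragraphs (o)–(p) must be considered: (o) is engaged — the compliance score is 10 points, below the 11 points limit. (p) is not triggered (there is no Annual Approval in force), so (o) stands. So (d) is unavailable.
Exception (e) requires that the seller holds a current Annual Waiver from the Novara Board; but no current Annual Waiver is held, so (e) is unavailable.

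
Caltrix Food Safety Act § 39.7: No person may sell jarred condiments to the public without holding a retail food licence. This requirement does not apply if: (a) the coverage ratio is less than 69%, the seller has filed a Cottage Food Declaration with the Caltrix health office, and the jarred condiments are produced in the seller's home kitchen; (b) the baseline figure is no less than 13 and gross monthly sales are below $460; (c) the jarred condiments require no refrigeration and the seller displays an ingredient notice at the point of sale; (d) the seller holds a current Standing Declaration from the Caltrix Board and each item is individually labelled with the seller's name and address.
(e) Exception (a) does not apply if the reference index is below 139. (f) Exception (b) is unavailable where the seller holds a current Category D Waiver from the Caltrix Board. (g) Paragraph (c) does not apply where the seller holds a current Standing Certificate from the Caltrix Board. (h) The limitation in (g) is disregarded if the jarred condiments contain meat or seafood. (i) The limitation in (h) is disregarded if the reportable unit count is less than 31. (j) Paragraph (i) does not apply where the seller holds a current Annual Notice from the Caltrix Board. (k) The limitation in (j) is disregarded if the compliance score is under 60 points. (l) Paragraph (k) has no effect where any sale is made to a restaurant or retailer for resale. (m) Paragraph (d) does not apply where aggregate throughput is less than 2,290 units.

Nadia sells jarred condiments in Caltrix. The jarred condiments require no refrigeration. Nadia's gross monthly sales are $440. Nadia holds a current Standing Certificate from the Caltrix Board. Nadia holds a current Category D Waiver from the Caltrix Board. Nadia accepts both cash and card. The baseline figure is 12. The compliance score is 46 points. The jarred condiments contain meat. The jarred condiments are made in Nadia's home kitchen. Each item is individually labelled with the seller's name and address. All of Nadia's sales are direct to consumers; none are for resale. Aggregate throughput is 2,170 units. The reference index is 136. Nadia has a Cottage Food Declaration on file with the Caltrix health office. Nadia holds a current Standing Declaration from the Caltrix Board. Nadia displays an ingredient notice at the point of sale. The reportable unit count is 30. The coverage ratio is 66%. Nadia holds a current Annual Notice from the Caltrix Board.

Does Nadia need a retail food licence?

Exception (a) is satisfied on its face — the coverage ratio is 66%, less than the 69% limit; a Cottage Food Declaration is on file; the jarred condiments are home-kitchen produced. Turning to paragraph (e): (e) operates against (a): the reference index is 136, below the 139 limit. Exception (a) does not apply.
Exception (b) does not apply: the baseline figure is 12, short of 13.
Exception (c)'s conditions are all satisfied: the jarred condiments are shelf-stable; an ingredient notice is displayed. But applying paragraphs (g)–(l): (g) is triggered — a current Standing Certificate is held. (h) is triggered (the jarred condiments contain meat), but yields to (i): (i) operates against (h): the reportable unit count is 30, less than the 31 limit. (j) applies (a current Annual Notice is held), but is overridden by (k): (k) operates against (j): the compliance score is 46 points, under the 60 points limit. (l) does not operate here (no sales are for resale), so (k) stands. So (c) is unavailable.
Exception (d)'s conditions are all satisfied: a current Standing Declaration is held; items are individually labelled. But applying paragraph (m): (m) operates — aggregate throughput is 2,170 units, less than the 2,290 units limit. So (d) is unavailable.
No exception is made out. Nadia falls within the general rule.

Yes — Nadia must hold a retail food licence.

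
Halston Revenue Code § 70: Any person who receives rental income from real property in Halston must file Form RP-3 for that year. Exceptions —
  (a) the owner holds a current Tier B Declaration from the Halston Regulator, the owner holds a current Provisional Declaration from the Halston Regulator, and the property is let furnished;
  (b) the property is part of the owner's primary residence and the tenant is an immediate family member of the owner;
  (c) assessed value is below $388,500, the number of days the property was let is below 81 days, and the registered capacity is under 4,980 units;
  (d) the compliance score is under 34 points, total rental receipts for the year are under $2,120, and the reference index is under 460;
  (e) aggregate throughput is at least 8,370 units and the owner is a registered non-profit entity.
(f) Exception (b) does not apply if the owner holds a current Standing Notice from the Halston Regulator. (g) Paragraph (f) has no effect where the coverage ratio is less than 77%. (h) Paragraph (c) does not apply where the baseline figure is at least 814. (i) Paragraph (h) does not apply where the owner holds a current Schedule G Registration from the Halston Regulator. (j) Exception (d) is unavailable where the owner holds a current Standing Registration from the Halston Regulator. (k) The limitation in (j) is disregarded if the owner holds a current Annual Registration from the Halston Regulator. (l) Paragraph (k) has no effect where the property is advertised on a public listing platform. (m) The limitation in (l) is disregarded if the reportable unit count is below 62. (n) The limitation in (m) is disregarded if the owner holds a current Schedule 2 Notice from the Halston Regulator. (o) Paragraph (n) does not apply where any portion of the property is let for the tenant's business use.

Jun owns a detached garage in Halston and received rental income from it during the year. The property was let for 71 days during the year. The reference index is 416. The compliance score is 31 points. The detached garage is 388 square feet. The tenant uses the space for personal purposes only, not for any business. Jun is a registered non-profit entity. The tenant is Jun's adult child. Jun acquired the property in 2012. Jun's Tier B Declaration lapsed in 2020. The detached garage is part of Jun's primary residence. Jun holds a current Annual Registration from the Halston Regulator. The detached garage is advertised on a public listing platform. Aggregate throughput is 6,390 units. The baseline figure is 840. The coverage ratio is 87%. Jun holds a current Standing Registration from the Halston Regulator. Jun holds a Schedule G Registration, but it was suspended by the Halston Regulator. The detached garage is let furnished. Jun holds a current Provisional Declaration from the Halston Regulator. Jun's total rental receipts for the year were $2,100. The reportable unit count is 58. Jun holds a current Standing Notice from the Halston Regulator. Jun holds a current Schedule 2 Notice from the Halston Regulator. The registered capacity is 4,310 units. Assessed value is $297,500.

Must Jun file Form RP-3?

Yes — Jun must file Form RP-3.

Exception (a) requires that the owner holds a current Tier B Declaration from the Halston Regulator; but there is no Tier B Declaration in force, so (a) is unavailable.
Exception (b): the detached garage is part of the primary residence; the tenant is an immediate family member — every condition holds. But: (f) operates against (b): a current Standing Notice is held. (g) does not operate here (the coverage ratio is 87%, not less than 77%), so (f) stands. (b) is therefore removed.
All of (c)'s requirements are met (assessed value is $297,500, below the $388,500 limit; the number of days the property was let is 71 days, below the 81 days limit; the registered capacity is 4,310 units, under the 4,980 units limit). However, paragraphs (h)–(i) must be considered: (h) operates — the baseline figure is 840, meeting the 814 threshold. (i) does not operate here (there is no Schedule G Registration in force), so (h) stands. So (c) is unavailable.
All of (d)'s requirements are met (the compliance score is 31 points, under the 34 points limit; total rental receipts for the year are $2,100, under the $2,120 limit; the reference index is 416, under the 460 limit). But applying paragraphs (j)–(o): (j) operates against (d): a current Standing Registration is held. (k) is triggered (a current Annual Registration is held), but is displaced by (l): (l) is engaged — the property is publicly advertised. (m) applies (the reportable unit count is 58, below the 62 limit), but is itself disapplied by (n): (n) operates against (m): a current Schedule 2 Notice is held. (o), which would lift (n), is inapplicable — the space is used for personal purposes only. Exception (d) does not apply.
Exception (e) fails — aggregate throughput is 6,390 units, short of 8,370 units.
No exception is made out. Jun falls within the general rule.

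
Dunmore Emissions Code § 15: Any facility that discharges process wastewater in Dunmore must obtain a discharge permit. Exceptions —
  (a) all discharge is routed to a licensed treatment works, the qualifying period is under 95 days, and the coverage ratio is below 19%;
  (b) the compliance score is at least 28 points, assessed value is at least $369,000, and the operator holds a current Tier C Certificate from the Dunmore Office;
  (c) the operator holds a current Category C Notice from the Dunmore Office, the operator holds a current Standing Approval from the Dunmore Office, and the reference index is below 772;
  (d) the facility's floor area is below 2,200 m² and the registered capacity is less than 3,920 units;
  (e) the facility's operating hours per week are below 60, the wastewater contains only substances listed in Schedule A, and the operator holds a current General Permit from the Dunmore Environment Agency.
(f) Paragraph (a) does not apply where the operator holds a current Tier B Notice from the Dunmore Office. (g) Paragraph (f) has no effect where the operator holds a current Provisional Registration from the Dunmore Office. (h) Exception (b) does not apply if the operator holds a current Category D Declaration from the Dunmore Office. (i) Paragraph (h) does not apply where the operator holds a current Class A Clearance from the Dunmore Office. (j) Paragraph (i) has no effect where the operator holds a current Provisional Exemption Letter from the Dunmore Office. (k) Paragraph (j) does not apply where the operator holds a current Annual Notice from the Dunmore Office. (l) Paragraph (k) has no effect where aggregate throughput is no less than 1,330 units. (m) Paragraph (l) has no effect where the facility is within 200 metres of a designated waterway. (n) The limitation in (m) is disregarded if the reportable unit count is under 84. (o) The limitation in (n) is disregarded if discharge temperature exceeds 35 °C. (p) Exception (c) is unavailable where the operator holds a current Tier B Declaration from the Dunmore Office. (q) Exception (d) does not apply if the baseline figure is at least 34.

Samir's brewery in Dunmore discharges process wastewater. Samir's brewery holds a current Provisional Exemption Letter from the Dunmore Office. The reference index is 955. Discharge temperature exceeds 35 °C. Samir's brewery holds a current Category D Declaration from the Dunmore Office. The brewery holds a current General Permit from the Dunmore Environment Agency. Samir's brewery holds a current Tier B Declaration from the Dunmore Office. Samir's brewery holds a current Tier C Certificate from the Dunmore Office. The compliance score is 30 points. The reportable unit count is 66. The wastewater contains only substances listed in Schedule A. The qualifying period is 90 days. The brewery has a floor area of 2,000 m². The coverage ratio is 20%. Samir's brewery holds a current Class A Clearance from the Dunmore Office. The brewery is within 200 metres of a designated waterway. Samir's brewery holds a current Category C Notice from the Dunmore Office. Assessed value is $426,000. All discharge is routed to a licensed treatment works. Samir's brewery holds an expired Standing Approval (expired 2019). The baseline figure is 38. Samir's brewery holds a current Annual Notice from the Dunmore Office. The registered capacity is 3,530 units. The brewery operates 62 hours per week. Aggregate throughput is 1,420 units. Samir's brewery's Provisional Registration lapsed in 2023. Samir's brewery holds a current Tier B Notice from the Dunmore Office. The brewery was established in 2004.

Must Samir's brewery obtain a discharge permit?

Exception (a) requires that the coverage ratio is below 19%; but the coverage ratio is 20%, not below 19%, so (a) is unavailable.
Exception (b)'s conditions are all satisfied: the compliance score is 30 points, meeting the 28 points threshold; assessed value is $426,000, meeting the $369,000 threshold; a current Tier C Certificate is held. Considering the limiting provisions: (h) is engaged (a current Category D Declaration is held), but is itself disapplied by (i): (i) is engaged — a current Class A Clearance is held. (j) would limit (i) — a current Provisional Exemption Letter is held — but (k) sets (j) aside: (k) is triggered — a current Annual Notice is held. (l) would limit (k) — aggregate throughput is 1,420 units, meeting the 1,330 units threshold — but (m) sets (l) aside: (m) is engaged — the brewery is within 200 m of a designated waterway. (n) would limit (m) — the reportable unit count is 66, under the 84 limit — but (o) sets (n) aside: (o) operates against (n): discharge temperature exceeds 35 °C. Exception (b) stands.
Exception (c) requires that the operator holds a current Standing Approval from the Dunmore Office; but the Standing Approval is not current, so (c) is unavailable.
Exception (d) is satisfied on its face — the facility's floor area is 2,000 m², below the 2,200 m² limit; the registered capacity is 3,530 units, less than the 3,920 units limit. But applying paragraph (q): (q) operates against (d): the baseline figure is 38, meeting the 34 threshold. So (d) is unavailable.
Exception (e) requires that the facility's operating hours per week are below 60; but the facility's operating hours per week are 62, not below 60, so (e) is unavailable.

No — exception (b) applies; Samir's brewery is not required to obtain a discharge permit.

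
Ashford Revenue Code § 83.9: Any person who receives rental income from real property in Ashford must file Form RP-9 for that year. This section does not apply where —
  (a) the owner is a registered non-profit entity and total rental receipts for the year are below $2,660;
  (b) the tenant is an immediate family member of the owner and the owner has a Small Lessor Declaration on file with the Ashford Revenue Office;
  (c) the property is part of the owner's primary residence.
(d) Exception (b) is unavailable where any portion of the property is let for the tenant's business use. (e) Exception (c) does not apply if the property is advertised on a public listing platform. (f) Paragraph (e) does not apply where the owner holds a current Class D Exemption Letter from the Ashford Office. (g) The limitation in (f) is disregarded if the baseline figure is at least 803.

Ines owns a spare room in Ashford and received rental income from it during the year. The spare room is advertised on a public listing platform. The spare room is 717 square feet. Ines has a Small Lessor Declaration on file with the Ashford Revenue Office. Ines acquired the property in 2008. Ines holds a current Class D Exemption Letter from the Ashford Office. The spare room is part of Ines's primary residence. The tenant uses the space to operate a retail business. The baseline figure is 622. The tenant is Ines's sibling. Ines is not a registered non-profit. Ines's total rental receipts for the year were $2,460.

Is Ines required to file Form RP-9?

Exception (a) fails — Ines is not a registered non-profit.
Exception (b): the tenant is an immediate family member; a Small Lessor Declaration is on file — every condition holds. Turning to paragraph (d): (d) is engaged — the space is let for business use. Exception (b) does not apply.
Exception (c)'s conditions are all satisfied: the spare room is part of the primary residence. Under paragraphs (e)–(g): (e) is triggered (the property is publicly advertised), but is set aside by (f): (f) applies — a current Class D Exemption Letter is held. (g) does not operate here (the baseline figure is 622, short of 803), so (f) stands. Exception (c) stands.

No — exception (c) applies; Ines is not required to file Form RP-9.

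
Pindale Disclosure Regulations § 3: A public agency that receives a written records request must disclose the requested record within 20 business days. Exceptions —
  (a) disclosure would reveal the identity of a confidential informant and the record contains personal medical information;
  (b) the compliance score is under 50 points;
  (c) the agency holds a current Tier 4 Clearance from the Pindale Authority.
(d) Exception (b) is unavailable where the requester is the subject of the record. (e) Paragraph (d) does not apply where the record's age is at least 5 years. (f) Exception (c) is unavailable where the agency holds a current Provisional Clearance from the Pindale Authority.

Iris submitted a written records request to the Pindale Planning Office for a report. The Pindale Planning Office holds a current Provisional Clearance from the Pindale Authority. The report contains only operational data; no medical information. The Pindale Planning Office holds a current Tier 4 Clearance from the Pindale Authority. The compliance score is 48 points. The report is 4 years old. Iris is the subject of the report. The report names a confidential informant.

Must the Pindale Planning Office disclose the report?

Yes — the Pindale Planning Office must disclose the report.

Exception (a) fails — the report contains only operational data.
Exception (b)'s conditions are all satisfied: the compliance score is 48 points, under the 50 points limit. But: (d) operates against (b): Iris is the subject of the report. (e), which would lift (d), is not triggered — the record's age is 4 years, short of 5 years. (b) is therefore removed.
Exception (c)'s conditions are all satisfied: a current Tier 4 Clearance is held. But: (f) operates against (c): a current Provisional Clearance is held. Exception (c) does not apply.
No exception displaces § 3.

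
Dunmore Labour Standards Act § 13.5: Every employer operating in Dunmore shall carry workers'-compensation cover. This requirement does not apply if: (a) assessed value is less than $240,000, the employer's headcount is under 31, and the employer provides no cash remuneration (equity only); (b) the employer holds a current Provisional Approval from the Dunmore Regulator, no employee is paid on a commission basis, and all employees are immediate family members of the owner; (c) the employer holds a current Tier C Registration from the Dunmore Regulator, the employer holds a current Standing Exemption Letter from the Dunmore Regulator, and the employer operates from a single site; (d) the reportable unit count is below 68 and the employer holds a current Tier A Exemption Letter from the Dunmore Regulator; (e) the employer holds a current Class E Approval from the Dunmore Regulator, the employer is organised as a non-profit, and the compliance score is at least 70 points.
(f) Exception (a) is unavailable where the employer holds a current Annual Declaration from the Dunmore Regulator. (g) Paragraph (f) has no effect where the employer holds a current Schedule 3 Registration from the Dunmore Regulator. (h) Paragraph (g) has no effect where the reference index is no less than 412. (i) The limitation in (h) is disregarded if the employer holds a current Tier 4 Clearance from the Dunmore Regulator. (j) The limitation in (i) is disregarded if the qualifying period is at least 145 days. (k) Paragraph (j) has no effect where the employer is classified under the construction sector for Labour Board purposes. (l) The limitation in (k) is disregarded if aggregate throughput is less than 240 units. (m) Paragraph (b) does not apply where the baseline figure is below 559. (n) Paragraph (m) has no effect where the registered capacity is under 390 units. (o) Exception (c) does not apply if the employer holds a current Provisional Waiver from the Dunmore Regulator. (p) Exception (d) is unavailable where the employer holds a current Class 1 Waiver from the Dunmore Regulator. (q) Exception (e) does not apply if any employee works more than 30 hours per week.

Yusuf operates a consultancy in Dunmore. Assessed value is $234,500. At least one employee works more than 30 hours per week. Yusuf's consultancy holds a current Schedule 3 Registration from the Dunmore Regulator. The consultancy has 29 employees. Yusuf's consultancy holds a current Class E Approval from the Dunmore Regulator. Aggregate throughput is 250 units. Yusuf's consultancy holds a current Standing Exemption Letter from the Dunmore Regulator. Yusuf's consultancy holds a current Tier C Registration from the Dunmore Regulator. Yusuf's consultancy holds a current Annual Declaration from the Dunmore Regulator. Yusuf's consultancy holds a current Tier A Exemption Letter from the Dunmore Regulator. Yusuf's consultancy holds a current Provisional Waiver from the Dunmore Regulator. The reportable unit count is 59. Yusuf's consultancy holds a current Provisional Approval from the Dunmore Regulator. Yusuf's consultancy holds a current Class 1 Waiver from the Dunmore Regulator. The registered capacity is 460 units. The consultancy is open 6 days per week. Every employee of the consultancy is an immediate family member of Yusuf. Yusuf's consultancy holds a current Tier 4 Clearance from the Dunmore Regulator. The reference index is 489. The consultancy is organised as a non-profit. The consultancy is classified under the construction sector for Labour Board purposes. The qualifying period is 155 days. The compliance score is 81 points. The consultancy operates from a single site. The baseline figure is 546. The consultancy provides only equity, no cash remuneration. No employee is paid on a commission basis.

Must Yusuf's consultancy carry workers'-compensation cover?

Exception (a)'s conditions are all satisfied: assessed value is $234,500, less than the $240,000 limit; the employer's headcount is 29, under the 31 limit; remuneration is equity-only. Considering the limiting provisions: (f) is triggered (a current Annual Declaration is held), but is set aside by (g): (g) operates against (f): a current Schedule 3 Registration is held. (h) would limit (g) — the reference index is 489, meeting the 412 threshold — but (i) sets (h) aside: (i) operates — a current Tier 4 Clearance is held. (j) would limit (i) — the qualifying period is 155 days, meeting the 145 days threshold — but (k) sets (j) aside: (k) operates — the consultancy is classified under the construction sector. (l) does not operate here (aggregate throughput is 250 units, not less than 240 units), so (k) stands. (a) remains available.
All of (b)'s requirements are met (a current Provisional Approval is held; no employee is paid on commission; every employee is an immediate family member). Turning to paragraphs (m)–(n): (m) operates — the baseline figure is 546, below the 559 limit. (n), which would lift (m), is not engaged — the registered capacity is 460 units, not under 390 units. (b) is therefore removed.
All of (c)'s requirements are met (a current Tier C Registration is held; a current Standing Exemption Letter is held; the employer operates from a single site). But applying paragraph (o): (o) operates — a current Provisional Waiver is held. So (c) is unavailable.
Exception (d)'s conditions are all satisfied: the reportable unit count is 59, below the 68 limit; a current Tier A Exemption Letter is held. But: (p) is triggered — a current Class 1 Waiver is held. (d) is therefore removed.
Exception (e): a current Class E Approval is held; the employer is a non-profit; the compliance score is 81 points, meeting the 70 points threshold — every condition holds. Turning to paragraph (q): (q) applies — at least one employee exceeds 30 hours/week. So (e) is unavailable.

No — exception (a) applies; Yusuf's consultancy is not required to carry workers'-compensation cover.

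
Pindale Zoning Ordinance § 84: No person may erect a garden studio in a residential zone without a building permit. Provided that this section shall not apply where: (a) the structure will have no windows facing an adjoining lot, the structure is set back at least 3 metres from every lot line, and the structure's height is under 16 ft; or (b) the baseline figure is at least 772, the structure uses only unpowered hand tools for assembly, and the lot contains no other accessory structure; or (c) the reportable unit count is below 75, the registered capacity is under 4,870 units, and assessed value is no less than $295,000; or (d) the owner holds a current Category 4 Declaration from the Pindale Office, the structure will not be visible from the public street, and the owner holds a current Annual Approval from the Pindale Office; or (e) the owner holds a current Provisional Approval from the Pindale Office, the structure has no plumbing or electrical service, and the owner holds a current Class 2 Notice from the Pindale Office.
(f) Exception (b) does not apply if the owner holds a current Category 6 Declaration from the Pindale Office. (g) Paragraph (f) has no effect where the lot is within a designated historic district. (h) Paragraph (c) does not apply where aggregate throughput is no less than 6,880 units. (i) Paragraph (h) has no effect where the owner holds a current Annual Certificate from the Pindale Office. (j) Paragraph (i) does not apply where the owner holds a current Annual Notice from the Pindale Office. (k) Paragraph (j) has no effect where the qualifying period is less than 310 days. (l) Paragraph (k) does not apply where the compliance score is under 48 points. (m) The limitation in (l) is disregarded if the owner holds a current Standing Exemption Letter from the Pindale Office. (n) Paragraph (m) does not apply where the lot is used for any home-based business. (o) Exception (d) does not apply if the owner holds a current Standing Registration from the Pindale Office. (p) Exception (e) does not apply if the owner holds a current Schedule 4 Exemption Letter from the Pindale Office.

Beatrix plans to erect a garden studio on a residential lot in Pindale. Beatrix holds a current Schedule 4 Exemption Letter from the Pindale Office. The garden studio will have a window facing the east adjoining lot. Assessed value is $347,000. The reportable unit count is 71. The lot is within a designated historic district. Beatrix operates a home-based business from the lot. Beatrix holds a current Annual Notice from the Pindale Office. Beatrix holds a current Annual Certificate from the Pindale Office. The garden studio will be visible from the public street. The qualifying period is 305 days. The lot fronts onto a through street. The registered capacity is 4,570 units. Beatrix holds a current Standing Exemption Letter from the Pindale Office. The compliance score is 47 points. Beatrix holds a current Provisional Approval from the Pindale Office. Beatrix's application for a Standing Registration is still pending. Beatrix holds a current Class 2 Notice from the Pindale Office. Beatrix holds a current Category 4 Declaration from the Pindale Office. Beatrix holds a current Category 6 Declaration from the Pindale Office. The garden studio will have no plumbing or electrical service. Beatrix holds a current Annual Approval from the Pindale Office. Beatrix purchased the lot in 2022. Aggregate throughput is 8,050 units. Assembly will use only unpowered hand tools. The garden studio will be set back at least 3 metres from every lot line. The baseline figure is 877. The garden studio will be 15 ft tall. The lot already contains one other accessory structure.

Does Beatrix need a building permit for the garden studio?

Yes — Beatrix must obtain a building permit.

Exception (a) fails — a window faces an adjoining lot.
Exception (b) requires that the lot contains no other accessory structure; but the lot already has another accessory structure, so (b) is unavailable.
Exception (c) is satisfied on its face — the reportable unit count is 71, below the 75 limit; the registered capacity is 4,570 units, under the 4,870 units limit; assessed value is $347,000, meeting the $295,000 threshold. Turning to paragraphs (h)–(n): (h) operates against (c): aggregate throughput is 8,050 units, meeting the 6,880 units threshold. (i) operates (a current Annual Certificate is held), but is itself disapplied by (j): (j) applies — a current Annual Notice is held. (k) applies (the qualifying period is 305 days, less than the 310 days limit), but is set aside by (l): (l) operates against (k): the compliance score is 47 points, under the 48 points limit. (m) would limit (l) — a current Standing Exemption Letter is held — but (n) sets (m) aside: (n) is triggered — a home-based business operates on the lot. Exception (c) does not apply.
Exception (d) fails — the structure will be visible from the street.
All of (e)'s requirements are met (a current Provisional Approval is held; there is no plumbing or electrical service; a current Class 2 Notice is held). However, paragraph (p) must be considered: (p) operates — a current Schedule 4 Exemption Letter is held. (e) is therefore removed.
No exception applies. The general rule governs.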